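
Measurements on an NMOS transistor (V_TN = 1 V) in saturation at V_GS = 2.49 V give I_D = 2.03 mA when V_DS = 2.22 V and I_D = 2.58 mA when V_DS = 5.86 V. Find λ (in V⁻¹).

With V_GS fixed, I_D ∝ (1 + λ V_DS) in saturation, so I_D2/I_D1 = (1 + λ V_DS2)/(1 + λ V_DS1).
2.58/2.03 = 1.271 = (1 + 5.86 λ)/(1 + 2.22 λ).
Solving: λ (I_D1 V_DS2 − I_D2 V_DS1) = I_D2 − I_D1, so λ = (2.58 − 2.03) / (2.03 × 5.86 − 2.58 × 2.22) = 0.55 / 6.17 = 0.0892 V⁻¹.

λ = 0.0892 V⁻¹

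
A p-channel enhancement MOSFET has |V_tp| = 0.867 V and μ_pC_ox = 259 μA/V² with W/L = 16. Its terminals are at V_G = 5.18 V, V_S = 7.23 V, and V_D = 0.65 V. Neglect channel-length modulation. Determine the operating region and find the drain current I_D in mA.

V_SG = V_S − V_G = 7.23 − 5.18 = 2.05 V; V_SD = V_S − V_D = 7.23 − 0.65 = 6.58 V.
k_p = μ_pC_ox · (W/L) = 4.144 mA/V².
V_ov = V_SG − |V_tp| = 2.05 − 0.867 = 1.18 V.
Since V_SD = 6.58 V ≥ V_ov = 1.18 V, the device is in saturation.
I_D = ½ k_p V_ov² = 0.5 × 4.144 × 1.18² = 2.9 mA.

Saturation; I_D = 2.90 mA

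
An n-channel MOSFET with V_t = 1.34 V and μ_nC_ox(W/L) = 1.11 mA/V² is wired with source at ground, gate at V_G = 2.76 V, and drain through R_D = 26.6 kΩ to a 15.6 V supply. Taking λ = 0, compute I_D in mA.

V_GS = V_G = 2.76 V, so V_ov = 2.76 − 1.34 = 1.42 V.
Assume saturation: I_D = ½ k_n V_ov² = 0.5 × 1.11 × 1.42² = 1.12 mA, giving V_DS = V_DD − I_D R_D = 15.6 − 1.12 × 26.6 = -14.2 V.
But -14.2 V < V_ov = 1.42 V, so the device is actually in triode.
In triode I_D = k_n[V_ov V_DS − ½ V_DS²] and I_D = (V_DD − V_DS)/R_D. Equating: 14.8 V_DS² − 42.93 V_DS + 15.6 = 0, giving V_DS = 0.426 V (the root below V_ov).
I_D = (15.6 − 0.426) / 26.6 = 0.57 mA.

I_D = 0.570 mA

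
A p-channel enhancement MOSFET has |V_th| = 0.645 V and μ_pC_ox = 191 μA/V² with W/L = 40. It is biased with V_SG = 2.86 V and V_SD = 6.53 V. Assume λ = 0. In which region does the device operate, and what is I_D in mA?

Saturation; I_D = 18.7 mA

k_p = μ_pC_ox · (W/L) = 7.64 mA/V².
V_ov = V_SG − |V_th| = 2.86 − 0.645 = 2.21 V.
Since V_SD = 6.53 V ≥ V_ov = 2.21 V, the device is in saturation.
I_D = ½ k_p V_ov² = 0.5 × 7.64 × 2.21² = 18.7 mA.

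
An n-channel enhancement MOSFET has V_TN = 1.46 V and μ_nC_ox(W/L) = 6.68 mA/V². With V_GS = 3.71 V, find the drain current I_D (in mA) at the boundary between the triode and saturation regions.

I_D = 16.9 mA

At the boundary V_DS = V_ov = V_GS − V_TN = 3.71 − 1.46 = 2.25 V.
I_D = ½ k_n V_ov² = 0.5 × 6.68 × 2.25² = 16.9 mA.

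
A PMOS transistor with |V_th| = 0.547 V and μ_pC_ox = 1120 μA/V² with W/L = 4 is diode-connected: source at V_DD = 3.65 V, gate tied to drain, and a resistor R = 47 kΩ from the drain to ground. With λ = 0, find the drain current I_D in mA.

I_D = 0.0625 mA

With gate tied to drain, V_SG = V_SD ≥ V_SG − |V_th|, so the device is in saturation.
k_p = μ_pC_ox · (W/L) = 4.48 mA/V².
KCL at the drain: ½ k_p (V_SG − |V_th|)² = (V_DD − V_SG)/R.
Let x = V_SG − 0.547. Then 105 x² + x − 3.103 = 0, giving x = 0.167 V (positive root), so V_SG = 0.714 V.
I_D = (V_DD − V_SG)/R = (3.65 − 0.714) / 47 = 0.0625 mA.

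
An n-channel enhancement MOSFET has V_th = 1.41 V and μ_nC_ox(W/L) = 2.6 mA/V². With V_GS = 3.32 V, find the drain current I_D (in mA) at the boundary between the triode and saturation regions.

At the boundary V_DS = V_ov = V_GS − V_th = 3.32 − 1.41 = 1.91 V.
I_D = ½ k_n V_ov² = 0.5 × 2.6 × 1.91² = 4.74 mA.

I_D = 4.74 mA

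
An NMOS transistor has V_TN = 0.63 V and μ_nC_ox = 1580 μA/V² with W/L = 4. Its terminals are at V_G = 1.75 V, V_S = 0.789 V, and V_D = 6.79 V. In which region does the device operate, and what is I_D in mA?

Saturation; I_D = 0.346 mA

V_GS = V_G − V_S = 1.75 − 0.789 = 0.961 V; V_DS = V_D − V_S = 6.79 − 0.789 = 6 V.
k_n = μ_nC_ox · (W/L) = 6.32 mA/V².
V_ov = V_GS − V_TN = 0.961 − 0.63 = 0.331 V.
Since V_DS = 6 V ≥ V_ov = 0.331 V, the device is in saturation.
I_D = ½ k_n V_ov² = 0.5 × 6.32 × 0.331² = 0.346 mA.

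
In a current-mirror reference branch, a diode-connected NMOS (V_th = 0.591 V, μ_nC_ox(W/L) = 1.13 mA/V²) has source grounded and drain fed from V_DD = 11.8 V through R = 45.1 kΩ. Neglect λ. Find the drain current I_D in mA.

With gate tied to drain, V_GS = V_DS ≥ V_GS − V_th, so the device is in saturation.
KCL at the drain: ½ k_n (V_GS − V_th)² = (V_DD − V_GS)/R.
Let x = V_GS − 0.591. Then 25.5 x² + x − 11.21 = 0, giving x = 0.644 V (positive root), so V_GS = 1.23 V.
I_D = (V_DD − V_GS)/R = (11.8 − 1.23) / 45.1 = 0.234 mA.

I_D = 0.234 mA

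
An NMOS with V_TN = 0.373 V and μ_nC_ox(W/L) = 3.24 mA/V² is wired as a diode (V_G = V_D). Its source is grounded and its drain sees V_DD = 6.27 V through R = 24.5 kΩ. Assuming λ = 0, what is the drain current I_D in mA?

I_D = 0.225 mA

With gate tied to drain, V_GS = V_DS ≥ V_GS − V_TN, so the device is in saturation.
KCL at the drain: ½ k_n (V_GS − V_TN)² = (V_DD − V_GS)/R.
Let x = V_GS − 0.373. Then 39.7 x² + x − 5.897 = 0, giving x = 0.373 V (positive root), so V_GS = 0.746 V.
I_D = (V_DD − V_GS)/R = (6.27 − 0.746) / 24.5 = 0.225 mA.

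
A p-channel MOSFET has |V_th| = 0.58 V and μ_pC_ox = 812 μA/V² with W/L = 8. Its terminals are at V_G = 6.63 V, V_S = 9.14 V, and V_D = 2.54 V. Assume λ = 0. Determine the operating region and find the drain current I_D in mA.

Saturation; I_D = 12.1 mA

V_SG = V_S − V_G = 9.14 − 6.63 = 2.51 V; V_SD = V_S − V_D = 9.14 − 2.54 = 6.6 V.
k_p = μ_pC_ox · (W/L) = 6.496 mA/V².
V_ov = V_SG − |V_th| = 2.51 − 0.58 = 1.93 V.
Since V_SD = 6.6 V ≥ V_ov = 1.93 V, the device is in saturation.
I_D = ½ k_p V_ov² = 0.5 × 6.496 × 1.93² = 12.1 mA.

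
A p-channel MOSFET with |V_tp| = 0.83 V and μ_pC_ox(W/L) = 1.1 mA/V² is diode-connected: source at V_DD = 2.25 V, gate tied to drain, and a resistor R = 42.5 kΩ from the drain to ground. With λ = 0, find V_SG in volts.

With gate tied to drain, V_SG = V_SD ≥ V_SG − |V_tp|, so the device is in saturation.
KCL at the drain: ½ k_p (V_SG − |V_tp|)² = (V_DD − V_SG)/R.
Let x = V_SG − 0.83. Then 23.4 x² + x − 1.42 = 0, giving x = 0.226 V (positive root), so V_SG = 1.06 V.
I_D = (V_DD − V_SG)/R = (2.25 − 1.06) / 42.5 = 0.0281 mA.

V_SG = 1.06 V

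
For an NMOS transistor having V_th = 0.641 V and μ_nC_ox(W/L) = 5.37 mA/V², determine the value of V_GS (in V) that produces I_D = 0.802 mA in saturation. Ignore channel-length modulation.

In saturation I_D = ½ k_n (V_GS − V_th)², so V_GS − V_th = √(2 I_D / k_n) = √(2 × 0.802 / 5.37) = 0.547 V.
V_GS = 0.641 + 0.547 = 1.19 V.

V_GS = 1.19 V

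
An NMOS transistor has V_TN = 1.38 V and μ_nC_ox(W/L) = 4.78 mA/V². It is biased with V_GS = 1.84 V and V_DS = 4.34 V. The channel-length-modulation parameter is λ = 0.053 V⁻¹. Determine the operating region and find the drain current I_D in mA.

V_ov = V_GS − V_TN = 1.84 − 1.38 = 0.46 V.
Since V_DS = 4.34 V ≥ V_ov = 0.46 V, the device is in saturation.
I_D = ½ k_n V_ov² (1 + λ V_DS) = 0.5 × 4.78 × 0.46² × (1 + 0.053 × 4.34) = 0.622 mA.

Saturation; I_D = 0.622 mA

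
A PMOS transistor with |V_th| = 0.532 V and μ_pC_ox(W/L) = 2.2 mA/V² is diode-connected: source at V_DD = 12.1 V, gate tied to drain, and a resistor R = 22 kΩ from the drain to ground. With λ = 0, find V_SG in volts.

V_SG = 1.20 V

With gate tied to drain, V_SG = V_SD ≥ V_SG − |V_th|, so the device is in saturation.
KCL at the drain: ½ k_p (V_SG − |V_th|)² = (V_DD − V_SG)/R.
Let x = V_SG − 0.532. Then 24.2 x² + x − 11.57 = 0, giving x = 0.671 V (positive root), so V_SG = 1.2 V.
I_D = (V_DD − V_SG)/R = (12.1 − 1.2) / 22 = 0.495 mA.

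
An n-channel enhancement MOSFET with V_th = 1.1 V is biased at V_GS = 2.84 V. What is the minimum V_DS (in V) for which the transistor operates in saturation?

V_DS,sat = 1.74 V

The boundary between triode and saturation is V_DS = V_GS − V_th = V_ov.
V_ov = 2.84 − 1.1 = 1.74 V.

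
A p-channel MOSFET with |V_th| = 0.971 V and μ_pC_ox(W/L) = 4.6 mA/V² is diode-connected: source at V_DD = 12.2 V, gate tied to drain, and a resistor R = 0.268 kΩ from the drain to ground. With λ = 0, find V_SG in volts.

V_SG = 4.50 V

With gate tied to drain, V_SG = V_SD ≥ V_SG − |V_th|, so the device is in saturation.
KCL at the drain: ½ k_p (V_SG − |V_th|)² = (V_DD − V_SG)/R.
Let x = V_SG − 0.971. Then 0.616 x² + x − 11.23 = 0, giving x = 3.53 V (positive root), so V_SG = 4.5 V.
I_D = (V_DD − V_SG)/R = (12.2 − 4.5) / 0.268 = 28.7 mA.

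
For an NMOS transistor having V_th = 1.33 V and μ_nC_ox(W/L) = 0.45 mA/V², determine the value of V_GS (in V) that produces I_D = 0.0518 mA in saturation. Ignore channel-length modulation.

In saturation I_D = ½ k_n (V_GS − V_th)², so V_GS − V_th = √(2 I_D / k_n) = √(2 × 0.0518 / 0.45) = 0.48 V.
V_GS = 1.33 + 0.48 = 1.81 V.

V_GS = 1.81 V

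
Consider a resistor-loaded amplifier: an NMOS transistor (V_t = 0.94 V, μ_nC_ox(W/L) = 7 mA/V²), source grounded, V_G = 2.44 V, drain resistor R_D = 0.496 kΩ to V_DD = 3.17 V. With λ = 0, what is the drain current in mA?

V_GS = V_G = 2.44 V, so V_ov = 2.44 − 0.94 = 1.5 V.
Assume saturation: I_D = ½ k_n V_ov² = 0.5 × 7 × 1.5² = 7.88 mA, giving V_DS = V_DD − I_D R_D = 3.17 − 7.88 × 0.496 = -0.736 V.
But -0.736 V < V_ov = 1.5 V, so the device is actually in triode.
In triode I_D = k_n[V_ov V_DS − ½ V_DS²] and I_D = (V_DD − V_DS)/R_D. Equating: 1.74 V_DS² − 6.208 V_DS + 3.17 = 0, giving V_DS = 0.617 V (the root below V_ov).
I_D = (3.17 − 0.617) / 0.496 = 5.15 mA.

I_D = 5.15 mA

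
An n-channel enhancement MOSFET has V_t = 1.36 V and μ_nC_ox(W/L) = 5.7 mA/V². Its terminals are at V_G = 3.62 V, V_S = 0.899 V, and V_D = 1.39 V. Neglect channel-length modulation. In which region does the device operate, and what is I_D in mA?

Triode; I_D = 3.12 mA

V_GS = V_G − V_S = 3.62 − 0.899 = 2.72 V; V_DS = V_D − V_S = 1.39 − 0.899 = 0.491 V.
V_ov = V_GS − V_t = 2.72 − 1.36 = 1.36 V.
Since V_DS = 0.491 V < V_ov = 1.36 V, the device is in the triode region.
I_D = k_n [V_ov · V_DS − ½ V_DS²] = 5.7 × [1.36 × 0.491 − 0.5 × 0.491²] = 3.12 mA.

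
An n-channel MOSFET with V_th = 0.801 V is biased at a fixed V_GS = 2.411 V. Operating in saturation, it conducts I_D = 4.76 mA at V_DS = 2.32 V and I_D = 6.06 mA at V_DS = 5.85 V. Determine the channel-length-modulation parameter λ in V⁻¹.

With V_GS fixed, I_D ∝ (1 + λ V_DS) in saturation, so I_D2/I_D1 = (1 + λ V_DS2)/(1 + λ V_DS1).
6.06/4.76 = 1.273 = (1 + 5.85 λ)/(1 + 2.32 λ).
Solving: λ (I_D1 V_DS2 − I_D2 V_DS1) = I_D2 − I_D1, so λ = (6.06 − 4.76) / (4.76 × 5.85 − 6.06 × 2.32) = 1.3 / 13.8 = 0.0943 V⁻¹.

λ = 0.0943 V⁻¹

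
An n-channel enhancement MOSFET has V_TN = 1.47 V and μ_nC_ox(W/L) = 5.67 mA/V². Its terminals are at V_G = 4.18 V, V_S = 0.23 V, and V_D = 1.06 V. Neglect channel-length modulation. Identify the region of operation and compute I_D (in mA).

V_GS = V_G − V_S = 4.18 − 0.23 = 3.95 V; V_DS = V_D − V_S = 1.06 − 0.23 = 0.83 V.
V_ov = V_GS − V_TN = 3.95 − 1.47 = 2.48 V.
Since V_DS = 0.83 V < V_ov = 2.48 V, the device is in the triode region.
I_D = k_n [V_ov · V_DS − ½ V_DS²] = 5.67 × [2.48 × 0.83 − 0.5 × 0.83²] = 9.72 mA.

Triode; I_D = 9.72 mA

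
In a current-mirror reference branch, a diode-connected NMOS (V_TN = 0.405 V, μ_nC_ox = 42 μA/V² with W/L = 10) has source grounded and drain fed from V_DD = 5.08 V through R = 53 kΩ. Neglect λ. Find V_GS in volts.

With gate tied to drain, V_GS = V_DS ≥ V_GS − V_TN, so the device is in saturation.
k_n = μ_nC_ox · (W/L) = 0.42 mA/V².
KCL at the drain: ½ k_n (V_GS − V_TN)² = (V_DD − V_GS)/R.
Let x = V_GS − 0.405. Then 11.1 x² + x − 4.675 = 0, giving x = 0.605 V (positive root), so V_GS = 1.01 V.
I_D = (V_DD − V_GS)/R = (5.08 − 1.01) / 53 = 0.0768 mA.

V_GS = 1.01 V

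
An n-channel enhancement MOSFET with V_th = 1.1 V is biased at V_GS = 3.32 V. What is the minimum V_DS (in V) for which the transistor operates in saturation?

V_DS,sat = 2.22 V

The boundary between triode and saturation is V_DS = V_GS − V_th = V_ov.
V_ov = 3.32 − 1.1 = 2.22 V.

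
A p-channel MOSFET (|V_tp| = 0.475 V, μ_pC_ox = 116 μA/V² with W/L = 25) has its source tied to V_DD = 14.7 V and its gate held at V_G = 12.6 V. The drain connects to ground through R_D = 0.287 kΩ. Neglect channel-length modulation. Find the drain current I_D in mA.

V_SG = V_DD − V_G = 14.7 − 12.6 = 2.1 V, so V_ov = 2.1 − 0.475 = 1.62 V.
k_p = μ_pC_ox · (W/L) = 2.9 mA/V².
Assume saturation: I_D = ½ k_p V_ov² = 0.5 × 2.9 × 1.62² = 3.83 mA, giving V_SD = V_DD − I_D R_D = 14.7 − 3.83 × 0.287 = 13.6 V.
V_SD = 13.6 V ≥ V_ov = 1.62 V, confirming saturation.

I_D = 3.83 mA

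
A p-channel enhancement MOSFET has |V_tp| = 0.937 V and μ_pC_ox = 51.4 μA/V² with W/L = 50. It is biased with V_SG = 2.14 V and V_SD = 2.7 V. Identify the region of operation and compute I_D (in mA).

k_p = μ_pC_ox · (W/L) = 2.57 mA/V².
V_ov = V_SG − |V_tp| = 2.14 − 0.937 = 1.2 V.
Since V_SD = 2.7 V ≥ V_ov = 1.2 V, the device is in saturation.
I_D = ½ k_p V_ov² = 0.5 × 2.57 × 1.2² = 1.86 mA.

Saturation; I_D = 1.86 mA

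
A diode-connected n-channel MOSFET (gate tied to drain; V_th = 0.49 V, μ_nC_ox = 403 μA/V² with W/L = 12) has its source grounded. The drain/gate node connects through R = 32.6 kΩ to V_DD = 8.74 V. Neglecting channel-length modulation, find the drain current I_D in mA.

I_D = 0.243 mA

With gate tied to drain, V_GS = V_DS ≥ V_GS − V_th, so the device is in saturation.
k_n = μ_nC_ox · (W/L) = 4.836 mA/V².
KCL at the drain: ½ k_n (V_GS − V_th)² = (V_DD − V_GS)/R.
Let x = V_GS − 0.49. Then 78.8 x² + x − 8.25 = 0, giving x = 0.317 V (positive root), so V_GS = 0.807 V.
I_D = (V_DD − V_GS)/R = (8.74 − 0.807) / 32.6 = 0.243 mA.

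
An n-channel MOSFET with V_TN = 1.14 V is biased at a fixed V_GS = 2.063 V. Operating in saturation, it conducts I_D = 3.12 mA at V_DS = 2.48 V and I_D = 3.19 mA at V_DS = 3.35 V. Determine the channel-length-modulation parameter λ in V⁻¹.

λ = 0.0276 V⁻¹

With V_GS fixed, I_D ∝ (1 + λ V_DS) in saturation, so I_D2/I_D1 = (1 + λ V_DS2)/(1 + λ V_DS1).
3.19/3.12 = 1.022 = (1 + 3.35 λ)/(1 + 2.48 λ).
Solving: λ (I_D1 V_DS2 − I_D2 V_DS1) = I_D2 − I_D1, so λ = (3.19 − 3.12) / (3.12 × 3.35 − 3.19 × 2.48) = 0.07 / 2.54 = 0.0276 V⁻¹.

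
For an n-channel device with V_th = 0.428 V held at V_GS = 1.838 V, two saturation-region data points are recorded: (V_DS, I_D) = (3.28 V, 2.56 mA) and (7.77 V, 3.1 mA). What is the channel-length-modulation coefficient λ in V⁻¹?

λ = 0.0555 V⁻¹

With V_GS fixed, I_D ∝ (1 + λ V_DS) in saturation, so I_D2/I_D1 = (1 + λ V_DS2)/(1 + λ V_DS1).
3.1/2.56 = 1.211 = (1 + 7.77 λ)/(1 + 3.28 λ).
Solving: λ (I_D1 V_DS2 − I_D2 V_DS1) = I_D2 − I_D1, so λ = (3.1 − 2.56) / (2.56 × 7.77 − 3.1 × 3.28) = 0.54 / 9.72 = 0.0555 V⁻¹.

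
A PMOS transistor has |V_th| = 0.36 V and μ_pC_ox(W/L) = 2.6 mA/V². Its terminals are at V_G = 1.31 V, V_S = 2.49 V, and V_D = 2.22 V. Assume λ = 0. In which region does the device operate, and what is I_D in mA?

V_SG = V_S − V_G = 2.49 − 1.31 = 1.18 V; V_SD = V_S − V_D = 2.49 − 2.22 = 0.27 V.
V_ov = V_SG − |V_th| = 1.18 − 0.36 = 0.82 V.
Since V_SD = 0.27 V < V_ov = 0.82 V, the device is in the triode region.
I_D = k_p [V_ov · V_SD − ½ V_SD²] = 2.6 × [0.82 × 0.27 − 0.5 × 0.27²] = 0.481 mA.

Triode; I_D = 0.481 mA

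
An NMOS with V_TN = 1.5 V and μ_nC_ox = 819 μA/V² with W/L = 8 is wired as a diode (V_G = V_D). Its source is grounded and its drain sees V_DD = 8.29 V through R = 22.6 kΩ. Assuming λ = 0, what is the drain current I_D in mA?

With gate tied to drain, V_GS = V_DS ≥ V_GS − V_TN, so the device is in saturation.
k_n = μ_nC_ox · (W/L) = 6.552 mA/V².
KCL at the drain: ½ k_n (V_GS − V_TN)² = (V_DD − V_GS)/R.
Let x = V_GS − 1.5. Then 74 x² + x − 6.79 = 0, giving x = 0.296 V (positive root), so V_GS = 1.8 V.
I_D = (V_DD − V_GS)/R = (8.29 − 1.8) / 22.6 = 0.287 mA.

I_D = 0.287 mA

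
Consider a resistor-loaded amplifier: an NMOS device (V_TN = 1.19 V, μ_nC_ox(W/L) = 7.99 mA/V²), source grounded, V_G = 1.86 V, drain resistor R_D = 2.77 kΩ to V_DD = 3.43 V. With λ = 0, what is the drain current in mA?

V_GS = V_G = 1.86 V, so V_ov = 1.86 − 1.19 = 0.67 V.
Assume saturation: I_D = ½ k_n V_ov² = 0.5 × 7.99 × 0.67² = 1.79 mA, giving V_DS = V_DD − I_D R_D = 3.43 − 1.79 × 2.77 = -1.54 V.
But -1.54 V < V_ov = 0.67 V, so the device is actually in triode.
In triode I_D = k_n[V_ov V_DS − ½ V_DS²] and I_D = (V_DD − V_DS)/R_D. Equating: 11.1 V_DS² − 15.83 V_DS + 3.43 = 0, giving V_DS = 0.266 V (the root below V_ov).
I_D = (3.43 − 0.266) / 2.77 = 1.14 mA.

I_D = 1.14 mA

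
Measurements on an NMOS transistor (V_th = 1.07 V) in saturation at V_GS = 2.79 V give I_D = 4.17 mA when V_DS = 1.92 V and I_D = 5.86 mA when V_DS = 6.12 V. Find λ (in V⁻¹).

λ = 0.118 V⁻¹

With V_GS fixed, I_D ∝ (1 + λ V_DS) in saturation, so I_D2/I_D1 = (1 + λ V_DS2)/(1 + λ V_DS1).
5.86/4.17 = 1.405 = (1 + 6.12 λ)/(1 + 1.92 λ).
Solving: λ (I_D1 V_DS2 − I_D2 V_DS1) = I_D2 − I_D1, so λ = (5.86 − 4.17) / (4.17 × 6.12 − 5.86 × 1.92) = 1.69 / 14.3 = 0.118 V⁻¹.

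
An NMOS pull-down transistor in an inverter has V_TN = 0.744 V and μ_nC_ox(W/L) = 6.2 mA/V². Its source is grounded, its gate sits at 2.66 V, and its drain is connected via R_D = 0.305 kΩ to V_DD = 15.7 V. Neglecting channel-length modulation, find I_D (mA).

V_GS = V_G = 2.66 V, so V_ov = 2.66 − 0.744 = 1.92 V.
Assume saturation: I_D = ½ k_n V_ov² = 0.5 × 6.2 × 1.92² = 11.4 mA, giving V_DS = V_DD − I_D R_D = 15.7 − 11.4 × 0.305 = 12.2 V.
V_DS = 12.2 V ≥ V_ov = 1.92 V, confirming saturation.

I_D = 11.4 mA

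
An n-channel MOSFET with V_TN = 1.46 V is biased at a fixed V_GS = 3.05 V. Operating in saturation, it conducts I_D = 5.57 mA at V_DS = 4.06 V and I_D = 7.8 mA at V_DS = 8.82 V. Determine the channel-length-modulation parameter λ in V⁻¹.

With V_GS fixed, I_D ∝ (1 + λ V_DS) in saturation, so I_D2/I_D1 = (1 + λ V_DS2)/(1 + λ V_DS1).
7.8/5.57 = 1.4 = (1 + 8.82 λ)/(1 + 4.06 λ).
Solving: λ (I_D1 V_DS2 − I_D2 V_DS1) = I_D2 − I_D1, so λ = (7.8 − 5.57) / (5.57 × 8.82 − 7.8 × 4.06) = 2.23 / 17.5 = 0.128 V⁻¹.

λ = 0.128 V⁻¹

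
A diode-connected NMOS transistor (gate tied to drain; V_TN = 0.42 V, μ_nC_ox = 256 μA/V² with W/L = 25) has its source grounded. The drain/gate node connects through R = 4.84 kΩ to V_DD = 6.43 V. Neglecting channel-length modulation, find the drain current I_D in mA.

With gate tied to drain, V_GS = V_DS ≥ V_GS − V_TN, so the device is in saturation.
k_n = μ_nC_ox · (W/L) = 6.4 mA/V².
KCL at the drain: ½ k_n (V_GS − V_TN)² = (V_DD − V_GS)/R.
Let x = V_GS − 0.42. Then 15.5 x² + x − 6.01 = 0, giving x = 0.591 V (positive root), so V_GS = 1.01 V.
I_D = (V_DD − V_GS)/R = (6.43 − 1.01) / 4.84 = 1.12 mA.

I_D = 1.12 mA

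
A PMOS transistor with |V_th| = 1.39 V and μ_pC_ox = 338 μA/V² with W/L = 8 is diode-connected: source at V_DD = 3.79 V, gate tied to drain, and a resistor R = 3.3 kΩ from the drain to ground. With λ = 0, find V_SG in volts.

V_SG = 2.02 V

With gate tied to drain, V_SG = V_SD ≥ V_SG − |V_th|, so the device is in saturation.
k_p = μ_pC_ox · (W/L) = 2.704 mA/V².
KCL at the drain: ½ k_p (V_SG − |V_th|)² = (V_DD − V_SG)/R.
Let x = V_SG − 1.39. Then 4.46 x² + x − 2.4 = 0, giving x = 0.63 V (positive root), so V_SG = 2.02 V.
I_D = (V_DD − V_SG)/R = (3.79 − 2.02) / 3.3 = 0.536 mA.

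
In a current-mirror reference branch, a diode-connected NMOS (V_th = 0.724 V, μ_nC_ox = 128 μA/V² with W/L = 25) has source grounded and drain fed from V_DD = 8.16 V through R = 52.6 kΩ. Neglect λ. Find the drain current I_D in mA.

I_D = 0.136 mA

With gate tied to drain, V_GS = V_DS ≥ V_GS − V_th, so the device is in saturation.
k_n = μ_nC_ox · (W/L) = 3.2 mA/V².
KCL at the drain: ½ k_n (V_GS − V_th)² = (V_DD − V_GS)/R.
Let x = V_GS − 0.724. Then 84.2 x² + x − 7.436 = 0, giving x = 0.291 V (positive root), so V_GS = 1.02 V.
I_D = (V_DD − V_GS)/R = (8.16 − 1.02) / 52.6 = 0.136 mA.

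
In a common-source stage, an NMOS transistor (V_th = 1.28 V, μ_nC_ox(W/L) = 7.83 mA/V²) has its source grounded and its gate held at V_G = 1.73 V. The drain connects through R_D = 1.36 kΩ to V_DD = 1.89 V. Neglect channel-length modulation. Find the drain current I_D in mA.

I_D = 0.793 mA

V_GS = V_G = 1.73 V, so V_ov = 1.73 − 1.28 = 0.45 V.
Assume saturation: I_D = ½ k_n V_ov² = 0.5 × 7.83 × 0.45² = 0.793 mA, giving V_DS = V_DD − I_D R_D = 1.89 − 0.793 × 1.36 = 0.812 V.
V_DS = 0.812 V ≥ V_ov = 0.45 V, confirming saturation.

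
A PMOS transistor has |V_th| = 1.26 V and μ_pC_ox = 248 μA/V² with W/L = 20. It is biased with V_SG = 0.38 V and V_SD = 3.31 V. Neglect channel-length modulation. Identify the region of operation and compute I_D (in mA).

V_SG = 0.38 V < |V_th| = 1.26 V, so the transistor is in cutoff.

Cutoff; I_D = 0 mA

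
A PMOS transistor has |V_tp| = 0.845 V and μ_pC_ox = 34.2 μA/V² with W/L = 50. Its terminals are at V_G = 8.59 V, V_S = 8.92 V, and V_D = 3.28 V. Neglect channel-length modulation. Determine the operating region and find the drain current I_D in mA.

Cutoff; I_D = 0 mA

V_SG = V_S − V_G = 8.92 − 8.59 = 0.33 V; V_SD = V_S − V_D = 8.92 − 3.28 = 5.64 V.
V_SG = 0.33 V < |V_tp| = 0.845 V, so the transistor is in cutoff.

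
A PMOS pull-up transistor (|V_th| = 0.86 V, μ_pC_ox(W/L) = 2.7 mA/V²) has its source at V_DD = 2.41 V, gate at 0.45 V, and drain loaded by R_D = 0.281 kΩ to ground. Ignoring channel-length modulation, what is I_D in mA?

I_D = 1.63 mA

V_SG = V_DD − V_G = 2.41 − 0.45 = 1.96 V, so V_ov = 1.96 − 0.86 = 1.1 V.
Assume saturation: I_D = ½ k_p V_ov² = 0.5 × 2.7 × 1.1² = 1.63 mA, giving V_SD = V_DD − I_D R_D = 2.41 − 1.63 × 0.281 = 1.95 V.
V_SD = 1.95 V ≥ V_ov = 1.1 V, confirming saturation.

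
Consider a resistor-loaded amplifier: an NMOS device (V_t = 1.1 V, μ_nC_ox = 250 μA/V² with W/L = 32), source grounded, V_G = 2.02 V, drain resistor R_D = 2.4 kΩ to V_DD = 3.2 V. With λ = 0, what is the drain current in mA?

V_GS = V_G = 2.02 V, so V_ov = 2.02 − 1.1 = 0.92 V.
k_n = μ_nC_ox · (W/L) = 8 mA/V².
Assume saturation: I_D = ½ k_n V_ov² = 0.5 × 8 × 0.92² = 3.39 mA, giving V_DS = V_DD − I_D R_D = 3.2 − 3.39 × 2.4 = -4.93 V.
But -4.93 V < V_ov = 0.92 V, so the device is actually in triode.
In triode I_D = k_n[V_ov V_DS − ½ V_DS²] and I_D = (V_DD − V_DS)/R_D. Equating: 9.6 V_DS² − 18.66 V_DS + 3.2 = 0, giving V_DS = 0.19 V (the root below V_ov).
I_D = (3.2 − 0.19) / 2.4 = 1.25 mA.

I_D = 1.25 mA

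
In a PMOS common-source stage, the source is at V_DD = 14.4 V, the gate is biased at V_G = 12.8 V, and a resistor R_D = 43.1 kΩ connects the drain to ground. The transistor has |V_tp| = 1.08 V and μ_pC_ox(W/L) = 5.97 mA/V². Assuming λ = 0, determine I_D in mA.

I_D = 0.331 mA

V_SG = V_DD − V_G = 14.4 − 12.8 = 1.6 V, so V_ov = 1.6 − 1.08 = 0.52 V.
Assume saturation: I_D = ½ k_p V_ov² = 0.5 × 5.97 × 0.52² = 0.807 mA, giving V_SD = V_DD − I_D R_D = 14.4 − 0.807 × 43.1 = -20.4 V.
But -20.4 V < V_ov = 0.52 V, so the device is actually in triode.
In triode I_D = k_p[V_ov V_SD − ½ V_SD²] and I_D = (V_DD − V_SD)/R_D. Equating: 129 V_SD² − 134.8 V_SD + 14.4 = 0, giving V_SD = 0.121 V (the root below V_ov).
I_D = (14.4 − 0.121) / 43.1 = 0.331 mA.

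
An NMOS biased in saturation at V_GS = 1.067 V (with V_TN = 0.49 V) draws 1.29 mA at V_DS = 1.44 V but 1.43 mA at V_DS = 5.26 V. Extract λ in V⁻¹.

λ = 0.0296 V⁻¹

With V_GS fixed, I_D ∝ (1 + λ V_DS) in saturation, so I_D2/I_D1 = (1 + λ V_DS2)/(1 + λ V_DS1).
1.43/1.29 = 1.109 = (1 + 5.26 λ)/(1 + 1.44 λ).
Solving: λ (I_D1 V_DS2 − I_D2 V_DS1) = I_D2 − I_D1, so λ = (1.43 − 1.29) / (1.29 × 5.26 − 1.43 × 1.44) = 0.14 / 4.73 = 0.0296 V⁻¹.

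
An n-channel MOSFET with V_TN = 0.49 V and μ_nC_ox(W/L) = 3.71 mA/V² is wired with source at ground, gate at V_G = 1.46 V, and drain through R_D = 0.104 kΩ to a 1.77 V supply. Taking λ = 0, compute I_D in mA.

V_GS = V_G = 1.46 V, so V_ov = 1.46 − 0.49 = 0.97 V.
Assume saturation: I_D = ½ k_n V_ov² = 0.5 × 3.71 × 0.97² = 1.75 mA, giving V_DS = V_DD − I_D R_D = 1.77 − 1.75 × 0.104 = 1.59 V.
V_DS = 1.59 V ≥ V_ov = 0.97 V, confirming saturation.

I_D = 1.75 mA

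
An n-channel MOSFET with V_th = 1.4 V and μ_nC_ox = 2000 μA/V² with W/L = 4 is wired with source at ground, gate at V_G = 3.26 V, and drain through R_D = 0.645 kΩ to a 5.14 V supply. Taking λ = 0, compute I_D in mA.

V_GS = V_G = 3.26 V, so V_ov = 3.26 − 1.4 = 1.86 V.
k_n = μ_nC_ox · (W/L) = 8 mA/V².
Assume saturation: I_D = ½ k_n V_ov² = 0.5 × 8 × 1.86² = 13.8 mA, giving V_DS = V_DD − I_D R_D = 5.14 − 13.8 × 0.645 = -3.79 V.
But -3.79 V < V_ov = 1.86 V, so the device is actually in triode.
In triode I_D = k_n[V_ov V_DS − ½ V_DS²] and I_D = (V_DD − V_DS)/R_D. Equating: 2.58 V_DS² − 10.6 V_DS + 5.14 = 0, giving V_DS = 0.562 V (the root below V_ov).
I_D = (5.14 − 0.562) / 0.645 = 7.1 mA.

I_D = 7.10 mA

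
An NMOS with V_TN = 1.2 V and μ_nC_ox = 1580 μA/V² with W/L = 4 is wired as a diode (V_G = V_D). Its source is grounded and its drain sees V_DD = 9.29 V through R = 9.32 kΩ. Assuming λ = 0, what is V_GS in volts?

With gate tied to drain, V_GS = V_DS ≥ V_GS − V_TN, so the device is in saturation.
k_n = μ_nC_ox · (W/L) = 6.32 mA/V².
KCL at the drain: ½ k_n (V_GS − V_TN)² = (V_DD − V_GS)/R.
Let x = V_GS − 1.2. Then 29.5 x² + x − 8.09 = 0, giving x = 0.507 V (positive root), so V_GS = 1.71 V.
I_D = (V_DD − V_GS)/R = (9.29 − 1.71) / 9.32 = 0.814 mA.

V_GS = 1.71 V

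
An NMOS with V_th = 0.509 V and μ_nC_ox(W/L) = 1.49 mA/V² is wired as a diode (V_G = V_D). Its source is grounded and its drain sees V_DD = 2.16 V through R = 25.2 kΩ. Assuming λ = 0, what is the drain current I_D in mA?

I_D = 0.0548 mA

With gate tied to drain, V_GS = V_DS ≥ V_GS − V_th, so the device is in saturation.
KCL at the drain: ½ k_n (V_GS − V_th)² = (V_DD − V_GS)/R.
Let x = V_GS − 0.509. Then 18.8 x² + x − 1.651 = 0, giving x = 0.271 V (positive root), so V_GS = 0.78 V.
I_D = (V_DD − V_GS)/R = (2.16 − 0.78) / 25.2 = 0.0548 mA.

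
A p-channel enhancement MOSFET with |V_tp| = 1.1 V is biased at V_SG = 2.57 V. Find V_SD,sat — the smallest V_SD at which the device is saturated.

The boundary between triode and saturation is V_SD = V_SG − |V_tp| = V_ov.
V_ov = 2.57 − 1.1 = 1.47 V.

V_SD,sat = 1.47 V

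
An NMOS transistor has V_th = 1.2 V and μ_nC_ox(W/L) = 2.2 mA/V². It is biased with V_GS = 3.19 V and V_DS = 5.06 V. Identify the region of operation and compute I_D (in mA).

Saturation; I_D = 4.36 mA

V_ov = V_GS − V_th = 3.19 − 1.2 = 1.99 V.
Since V_DS = 5.06 V ≥ V_ov = 1.99 V, the device is in saturation.
I_D = ½ k_n V_ov² = 0.5 × 2.2 × 1.99² = 4.36 mA.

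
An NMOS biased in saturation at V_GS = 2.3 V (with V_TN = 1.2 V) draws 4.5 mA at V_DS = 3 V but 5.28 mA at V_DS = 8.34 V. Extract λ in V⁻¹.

λ = 0.0360 V⁻¹

With V_GS fixed, I_D ∝ (1 + λ V_DS) in saturation, so I_D2/I_D1 = (1 + λ V_DS2)/(1 + λ V_DS1).
5.28/4.5 = 1.173 = (1 + 8.34 λ)/(1 + 3 λ).
Solving: λ (I_D1 V_DS2 − I_D2 V_DS1) = I_D2 − I_D1, so λ = (5.28 − 4.5) / (4.5 × 8.34 − 5.28 × 3) = 0.78 / 21.7 = 0.036 V⁻¹.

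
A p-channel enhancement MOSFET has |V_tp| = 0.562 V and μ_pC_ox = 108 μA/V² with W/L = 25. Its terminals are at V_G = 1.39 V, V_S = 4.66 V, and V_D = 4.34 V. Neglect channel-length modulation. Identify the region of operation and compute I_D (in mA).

Triode; I_D = 2.20 mA

V_SG = V_S − V_G = 4.66 − 1.39 = 3.27 V; V_SD = V_S − V_D = 4.66 − 4.34 = 0.32 V.
k_p = μ_pC_ox · (W/L) = 2.7 mA/V².
V_ov = V_SG − |V_tp| = 3.27 − 0.562 = 2.71 V.
Since V_SD = 0.32 V < V_ov = 2.71 V, the device is in the triode region.
I_D = k_p [V_ov · V_SD − ½ V_SD²] = 2.7 × [2.71 × 0.32 − 0.5 × 0.32²] = 2.2 mA.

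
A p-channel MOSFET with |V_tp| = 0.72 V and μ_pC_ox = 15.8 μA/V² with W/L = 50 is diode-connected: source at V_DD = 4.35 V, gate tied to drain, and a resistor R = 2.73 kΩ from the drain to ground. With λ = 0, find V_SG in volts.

With gate tied to drain, V_SG = V_SD ≥ V_SG − |V_tp|, so the device is in saturation.
k_p = μ_pC_ox · (W/L) = 0.79 mA/V².
KCL at the drain: ½ k_p (V_SG − |V_tp|)² = (V_DD − V_SG)/R.
Let x = V_SG − 0.72. Then 1.08 x² + x − 3.63 = 0, giving x = 1.43 V (positive root), so V_SG = 2.15 V.
I_D = (V_DD − V_SG)/R = (4.35 − 2.15) / 2.73 = 0.806 mA.

V_SG = 2.15 V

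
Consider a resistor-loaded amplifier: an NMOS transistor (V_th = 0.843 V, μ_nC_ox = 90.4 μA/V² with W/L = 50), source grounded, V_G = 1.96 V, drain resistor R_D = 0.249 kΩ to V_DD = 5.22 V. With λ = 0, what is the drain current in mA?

V_GS = V_G = 1.96 V, so V_ov = 1.96 − 0.843 = 1.12 V.
k_n = μ_nC_ox · (W/L) = 4.52 mA/V².
Assume saturation: I_D = ½ k_n V_ov² = 0.5 × 4.52 × 1.12² = 2.82 mA, giving V_DS = V_DD − I_D R_D = 5.22 − 2.82 × 0.249 = 4.52 V.
V_DS = 4.52 V ≥ V_ov = 1.12 V, confirming saturation.

I_D = 2.82 mA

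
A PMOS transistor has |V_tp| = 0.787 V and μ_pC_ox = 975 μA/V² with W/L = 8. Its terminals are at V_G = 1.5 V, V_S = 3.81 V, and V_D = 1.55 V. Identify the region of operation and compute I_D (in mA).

Saturation; I_D = 9.05 mA

V_SG = V_S − V_G = 3.81 − 1.5 = 2.31 V; V_SD = V_S − V_D = 3.81 − 1.55 = 2.26 V.
k_p = μ_pC_ox · (W/L) = 7.8 mA/V².
V_ov = V_SG − |V_tp| = 2.31 − 0.787 = 1.52 V.
Since V_SD = 2.26 V ≥ V_ov = 1.52 V, the device is in saturation.
I_D = ½ k_p V_ov² = 0.5 × 7.8 × 1.52² = 9.05 mA.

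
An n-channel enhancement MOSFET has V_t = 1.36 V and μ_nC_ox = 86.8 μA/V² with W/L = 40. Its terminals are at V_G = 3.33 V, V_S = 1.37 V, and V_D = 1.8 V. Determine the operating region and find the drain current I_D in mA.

V_GS = V_G − V_S = 3.33 − 1.37 = 1.96 V; V_DS = V_D − V_S = 1.8 − 1.37 = 0.43 V.
k_n = μ_nC_ox · (W/L) = 3.472 mA/V².
V_ov = V_GS − V_t = 1.96 − 1.36 = 0.6 V.
Since V_DS = 0.43 V < V_ov = 0.6 V, the device is in the triode region.
I_D = k_n [V_ov · V_DS − ½ V_DS²] = 3.472 × [0.6 × 0.43 − 0.5 × 0.43²] = 0.575 mA.

Triode; I_D = 0.575 mA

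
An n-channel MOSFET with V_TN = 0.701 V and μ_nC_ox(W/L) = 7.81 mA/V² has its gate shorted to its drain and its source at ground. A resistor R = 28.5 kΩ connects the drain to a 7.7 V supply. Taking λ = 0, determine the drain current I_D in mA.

With gate tied to drain, V_GS = V_DS ≥ V_GS − V_TN, so the device is in saturation.
KCL at the drain: ½ k_n (V_GS − V_TN)² = (V_DD − V_GS)/R.
Let x = V_GS − 0.701. Then 111 x² + x − 6.999 = 0, giving x = 0.246 V (positive root), so V_GS = 0.947 V.
I_D = (V_DD − V_GS)/R = (7.7 − 0.947) / 28.5 = 0.237 mA.

I_D = 0.237 mA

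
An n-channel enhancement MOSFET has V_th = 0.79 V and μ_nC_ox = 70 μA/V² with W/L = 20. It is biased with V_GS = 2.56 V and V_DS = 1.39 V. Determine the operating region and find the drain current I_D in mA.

k_n = μ_nC_ox · (W/L) = 1.4 mA/V².
V_ov = V_GS − V_th = 2.56 − 0.79 = 1.77 V.
Since V_DS = 1.39 V < V_ov = 1.77 V, the device is in the triode region.
I_D = k_n [V_ov · V_DS − ½ V_DS²] = 1.4 × [1.77 × 1.39 − 0.5 × 1.39²] = 2.09 mA.

Triode; I_D = 2.09 mA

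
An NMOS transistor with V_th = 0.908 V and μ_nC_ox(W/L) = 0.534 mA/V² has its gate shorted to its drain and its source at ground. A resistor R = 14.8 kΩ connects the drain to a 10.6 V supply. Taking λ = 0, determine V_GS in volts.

With gate tied to drain, V_GS = V_DS ≥ V_GS − V_th, so the device is in saturation.
KCL at the drain: ½ k_n (V_GS − V_th)² = (V_DD − V_GS)/R.
Let x = V_GS − 0.908. Then 3.95 x² + x − 9.692 = 0, giving x = 1.44 V (positive root), so V_GS = 2.35 V.
I_D = (V_DD − V_GS)/R = (10.6 − 2.35) / 14.8 = 0.557 mA.

V_GS = 2.35 V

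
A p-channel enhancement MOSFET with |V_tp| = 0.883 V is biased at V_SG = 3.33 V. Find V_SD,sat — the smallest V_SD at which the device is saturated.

V_SD,sat = 2.45 V

The boundary between triode and saturation is V_SD = V_SG − |V_tp| = V_ov.
V_ov = 3.33 − 0.883 = 2.45 V.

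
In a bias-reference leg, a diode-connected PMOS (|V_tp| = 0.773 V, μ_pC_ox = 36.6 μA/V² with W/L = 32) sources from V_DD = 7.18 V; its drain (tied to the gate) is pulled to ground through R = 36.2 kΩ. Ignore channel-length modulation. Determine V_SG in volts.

V_SG = 1.30 V

With gate tied to drain, V_SG = V_SD ≥ V_SG − |V_tp|, so the device is in saturation.
k_p = μ_pC_ox · (W/L) = 1.171 mA/V².
KCL at the drain: ½ k_p (V_SG − |V_tp|)² = (V_DD − V_SG)/R.
Let x = V_SG − 0.773. Then 21.2 x² + x − 6.407 = 0, giving x = 0.527 V (positive root), so V_SG = 1.3 V.
I_D = (V_DD − V_SG)/R = (7.18 − 1.3) / 36.2 = 0.162 mA.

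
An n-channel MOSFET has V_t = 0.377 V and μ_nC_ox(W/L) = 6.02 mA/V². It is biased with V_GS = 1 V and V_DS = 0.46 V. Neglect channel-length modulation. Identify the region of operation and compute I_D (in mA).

Triode; I_D = 1.09 mA

V_ov = V_GS − V_t = 1 − 0.377 = 0.623 V.
Since V_DS = 0.46 V < V_ov = 0.623 V, the device is in the triode region.
I_D = k_n [V_ov · V_DS − ½ V_DS²] = 6.02 × [0.623 × 0.46 − 0.5 × 0.46²] = 1.09 mA.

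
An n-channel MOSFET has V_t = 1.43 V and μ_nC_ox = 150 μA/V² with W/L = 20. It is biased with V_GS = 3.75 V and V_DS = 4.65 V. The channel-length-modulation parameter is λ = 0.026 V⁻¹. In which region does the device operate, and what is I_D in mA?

Saturation; I_D = 9.05 mA

k_n = μ_nC_ox · (W/L) = 3 mA/V².
V_ov = V_GS − V_t = 3.75 − 1.43 = 2.32 V.
Since V_DS = 4.65 V ≥ V_ov = 2.32 V, the device is in saturation.
I_D = ½ k_n V_ov² (1 + λ V_DS) = 0.5 × 3 × 2.32² × (1 + 0.026 × 4.65) = 9.05 mA.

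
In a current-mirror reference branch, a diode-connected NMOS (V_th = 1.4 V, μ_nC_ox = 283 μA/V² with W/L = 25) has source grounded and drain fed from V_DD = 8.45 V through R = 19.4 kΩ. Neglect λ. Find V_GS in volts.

V_GS = 1.71 V

With gate tied to drain, V_GS = V_DS ≥ V_GS − V_th, so the device is in saturation.
k_n = μ_nC_ox · (W/L) = 7.075 mA/V².
KCL at the drain: ½ k_n (V_GS − V_th)² = (V_DD − V_GS)/R.
Let x = V_GS − 1.4. Then 68.6 x² + x − 7.05 = 0, giving x = 0.313 V (positive root), so V_GS = 1.71 V.
I_D = (V_DD − V_GS)/R = (8.45 − 1.71) / 19.4 = 0.347 mA.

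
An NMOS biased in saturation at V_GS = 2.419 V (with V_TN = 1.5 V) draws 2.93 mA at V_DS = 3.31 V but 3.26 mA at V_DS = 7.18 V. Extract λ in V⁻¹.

λ = 0.0322 V⁻¹

With V_GS fixed, I_D ∝ (1 + λ V_DS) in saturation, so I_D2/I_D1 = (1 + λ V_DS2)/(1 + λ V_DS1).
3.26/2.93 = 1.113 = (1 + 7.18 λ)/(1 + 3.31 λ).
Solving: λ (I_D1 V_DS2 − I_D2 V_DS1) = I_D2 − I_D1, so λ = (3.26 − 2.93) / (2.93 × 7.18 − 3.26 × 3.31) = 0.33 / 10.2 = 0.0322 V⁻¹.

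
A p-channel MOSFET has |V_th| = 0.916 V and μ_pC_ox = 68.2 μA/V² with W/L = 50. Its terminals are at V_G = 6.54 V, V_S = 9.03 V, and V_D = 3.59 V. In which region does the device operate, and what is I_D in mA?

Saturation; I_D = 4.22 mA

V_SG = V_S − V_G = 9.03 − 6.54 = 2.49 V; V_SD = V_S − V_D = 9.03 − 3.59 = 5.44 V.
k_p = μ_pC_ox · (W/L) = 3.41 mA/V².
V_ov = V_SG − |V_th| = 2.49 − 0.916 = 1.57 V.
Since V_SD = 5.44 V ≥ V_ov = 1.57 V, the device is in saturation.
I_D = ½ k_p V_ov² = 0.5 × 3.41 × 1.57² = 4.22 mA.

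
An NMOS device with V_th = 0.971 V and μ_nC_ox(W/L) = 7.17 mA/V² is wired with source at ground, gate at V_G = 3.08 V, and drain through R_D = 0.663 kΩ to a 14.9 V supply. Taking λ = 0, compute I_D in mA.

V_GS = V_G = 3.08 V, so V_ov = 3.08 − 0.971 = 2.11 V.
Assume saturation: I_D = ½ k_n V_ov² = 0.5 × 7.17 × 2.11² = 15.9 mA, giving V_DS = V_DD − I_D R_D = 14.9 − 15.9 × 0.663 = 4.33 V.
V_DS = 4.33 V ≥ V_ov = 2.11 V, confirming saturation.

I_D = 15.9 mA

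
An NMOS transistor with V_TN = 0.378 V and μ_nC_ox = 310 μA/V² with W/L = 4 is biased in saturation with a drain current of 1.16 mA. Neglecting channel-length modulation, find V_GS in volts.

V_GS = 1.75 V

k_n = μ_nC_ox · (W/L) = 1.24 mA/V².
In saturation I_D = ½ k_n (V_GS − V_TN)², so V_GS − V_TN = √(2 I_D / k_n) = √(2 × 1.16 / 1.24) = 1.37 V.
V_GS = 0.378 + 1.37 = 1.75 V.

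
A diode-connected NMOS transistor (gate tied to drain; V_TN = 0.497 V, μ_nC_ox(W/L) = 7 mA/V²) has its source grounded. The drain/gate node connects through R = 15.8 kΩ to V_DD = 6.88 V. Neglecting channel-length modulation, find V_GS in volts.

V_GS = 0.828 V

With gate tied to drain, V_GS = V_DS ≥ V_GS − V_TN, so the device is in saturation.
KCL at the drain: ½ k_n (V_GS − V_TN)² = (V_DD − V_GS)/R.
Let x = V_GS − 0.497. Then 55.3 x² + x − 6.383 = 0, giving x = 0.331 V (positive root), so V_GS = 0.828 V.
I_D = (V_DD − V_GS)/R = (6.88 − 0.828) / 15.8 = 0.383 mA.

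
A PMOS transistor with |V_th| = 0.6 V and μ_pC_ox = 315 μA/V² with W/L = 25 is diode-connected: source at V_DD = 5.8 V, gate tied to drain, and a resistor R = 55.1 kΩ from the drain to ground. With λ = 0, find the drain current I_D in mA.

I_D = 0.0916 mA

With gate tied to drain, V_SG = V_SD ≥ V_SG − |V_th|, so the device is in saturation.
k_p = μ_pC_ox · (W/L) = 7.875 mA/V².
KCL at the drain: ½ k_p (V_SG − |V_th|)² = (V_DD − V_SG)/R.
Let x = V_SG − 0.6. Then 217 x² + x − 5.2 = 0, giving x = 0.153 V (positive root), so V_SG = 0.753 V.
I_D = (V_DD − V_SG)/R = (5.8 − 0.753) / 55.1 = 0.0916 mA.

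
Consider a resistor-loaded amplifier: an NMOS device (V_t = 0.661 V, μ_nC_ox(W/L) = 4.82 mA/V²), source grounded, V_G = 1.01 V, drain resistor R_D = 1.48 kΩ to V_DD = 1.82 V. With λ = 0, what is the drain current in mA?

V_GS = V_G = 1.01 V, so V_ov = 1.01 − 0.661 = 0.349 V.
Assume saturation: I_D = ½ k_n V_ov² = 0.5 × 4.82 × 0.349² = 0.294 mA, giving V_DS = V_DD − I_D R_D = 1.82 − 0.294 × 1.48 = 1.39 V.
V_DS = 1.39 V ≥ V_ov = 0.349 V, confirming saturation.

I_D = 0.294 mA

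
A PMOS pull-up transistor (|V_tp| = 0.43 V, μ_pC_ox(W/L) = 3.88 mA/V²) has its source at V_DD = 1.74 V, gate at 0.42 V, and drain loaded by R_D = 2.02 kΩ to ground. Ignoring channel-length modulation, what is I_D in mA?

I_D = 0.738 mA

V_SG = V_DD − V_G = 1.74 − 0.42 = 1.32 V, so V_ov = 1.32 − 0.43 = 0.89 V.
Assume saturation: I_D = ½ k_p V_ov² = 0.5 × 3.88 × 0.89² = 1.54 mA, giving V_SD = V_DD − I_D R_D = 1.74 − 1.54 × 2.02 = -1.36 V.
But -1.36 V < V_ov = 0.89 V, so the device is actually in triode.
In triode I_D = k_p[V_ov V_SD − ½ V_SD²] and I_D = (V_DD − V_SD)/R_D. Equating: 3.92 V_SD² − 7.975 V_SD + 1.74 = 0, giving V_SD = 0.249 V (the root below V_ov).
I_D = (1.74 − 0.249) / 2.02 = 0.738 mA.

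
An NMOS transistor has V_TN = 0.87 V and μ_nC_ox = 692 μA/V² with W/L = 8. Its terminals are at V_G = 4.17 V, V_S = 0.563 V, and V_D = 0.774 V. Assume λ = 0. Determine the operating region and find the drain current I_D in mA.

Triode; I_D = 3.07 mA

V_GS = V_G − V_S = 4.17 − 0.563 = 3.61 V; V_DS = V_D − V_S = 0.774 − 0.563 = 0.211 V.
k_n = μ_nC_ox · (W/L) = 5.536 mA/V².
V_ov = V_GS − V_TN = 3.61 − 0.87 = 2.74 V.
Since V_DS = 0.211 V < V_ov = 2.74 V, the device is in the triode region.
I_D = k_n [V_ov · V_DS − ½ V_DS²] = 5.536 × [2.74 × 0.211 − 0.5 × 0.211²] = 3.07 mA.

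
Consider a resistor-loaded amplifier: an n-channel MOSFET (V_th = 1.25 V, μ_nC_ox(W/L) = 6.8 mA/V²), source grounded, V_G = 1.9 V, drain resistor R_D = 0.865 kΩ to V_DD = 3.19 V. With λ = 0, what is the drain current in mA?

I_D = 1.44 mA

V_GS = V_G = 1.9 V, so V_ov = 1.9 − 1.25 = 0.65 V.
Assume saturation: I_D = ½ k_n V_ov² = 0.5 × 6.8 × 0.65² = 1.44 mA, giving V_DS = V_DD − I_D R_D = 3.19 − 1.44 × 0.865 = 1.95 V.
V_DS = 1.95 V ≥ V_ov = 0.65 V, confirming saturation.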